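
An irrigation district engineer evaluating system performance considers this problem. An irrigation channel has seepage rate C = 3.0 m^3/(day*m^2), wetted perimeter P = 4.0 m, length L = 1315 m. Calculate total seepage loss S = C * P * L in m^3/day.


S = C * P * L
  = 3.0 * 4.0 * 1315
  = 15780 m^3/day


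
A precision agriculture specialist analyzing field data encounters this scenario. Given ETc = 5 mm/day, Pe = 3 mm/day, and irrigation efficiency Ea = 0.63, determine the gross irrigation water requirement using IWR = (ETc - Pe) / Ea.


IWR = (ETc - Pe) / Ea
    = (5 - 3) / 0.63
    = 2 / 0.63
    = 3.17 mm/day


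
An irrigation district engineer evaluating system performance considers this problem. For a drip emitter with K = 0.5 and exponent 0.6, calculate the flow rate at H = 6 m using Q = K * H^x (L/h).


Q = K * H^x
  = 0.5 * 6^0.6
  = 0.5 * 2.9302
  = 1.47 L/h


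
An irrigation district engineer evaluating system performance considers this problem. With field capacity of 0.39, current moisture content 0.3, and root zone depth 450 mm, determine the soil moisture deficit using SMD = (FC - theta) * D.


SMD = (FC - theta) * D
    = (0.39 - 0.3) * 450
    = 0.090 * 450
    = 40.50 mm


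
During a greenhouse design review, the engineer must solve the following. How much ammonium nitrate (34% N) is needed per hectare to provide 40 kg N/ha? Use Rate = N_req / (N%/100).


Rate = N_required / (N_content / 100)
     = 40 / (34 / 100)
     = 40 / 0.34
     = 117.65 kg/ha


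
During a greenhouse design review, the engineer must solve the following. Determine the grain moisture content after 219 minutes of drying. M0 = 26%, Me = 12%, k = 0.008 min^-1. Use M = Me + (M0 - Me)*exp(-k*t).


M = Me + (M0 - Me) * e^(-k*t)
  = 12 + (26 - 12) * e^(-0.008*219)
  = 12 + 14 * e^(-1.752)
  = 12 + 14 * 0.17343
  = 12 + 2.4280
  = 14.43%


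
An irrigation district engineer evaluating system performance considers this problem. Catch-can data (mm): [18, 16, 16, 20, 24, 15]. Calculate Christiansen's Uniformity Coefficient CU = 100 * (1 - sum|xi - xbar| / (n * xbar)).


xbar = 109 / 6 = 18.167
sum|xi - xbar| = 15.333
CU = 100 * (1 - 15.333 / (6 * 18.167))
   = 100 * (1 - 0.1407)
   = 85.93%


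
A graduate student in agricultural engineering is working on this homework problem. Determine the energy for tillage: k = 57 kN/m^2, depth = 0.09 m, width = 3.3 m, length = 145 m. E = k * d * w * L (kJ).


E = k * d * w * L
  = 57 * 0.09 * 3.3 * 145
  = 2454.71 kJ


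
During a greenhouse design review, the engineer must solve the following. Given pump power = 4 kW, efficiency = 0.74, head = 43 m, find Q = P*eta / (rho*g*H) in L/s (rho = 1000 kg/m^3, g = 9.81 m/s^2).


Q = (P * 1000 * eta) / (rho * g * H)
  = (4 * 1000 * 0.74) / (1000 * 9.81 * 43)
  = 2960 / 421830
  = 0.00702 m^3/s = 7.02 L/s


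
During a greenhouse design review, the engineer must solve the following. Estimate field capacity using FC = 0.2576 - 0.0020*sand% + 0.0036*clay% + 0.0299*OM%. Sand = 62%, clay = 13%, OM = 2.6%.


FC = 0.2576 - 0.0020*62 + 0.0036*13 + 0.0299*2.6
   = 0.2576 - 0.1240 + 0.0468 + 0.0777
   = 0.2581


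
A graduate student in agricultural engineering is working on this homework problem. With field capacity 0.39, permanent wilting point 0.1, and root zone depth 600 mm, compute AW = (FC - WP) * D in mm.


AW = (FC - WP) * D
   = (0.39 - 0.1) * 600
   = 0.29 * 600
   = 174 mm


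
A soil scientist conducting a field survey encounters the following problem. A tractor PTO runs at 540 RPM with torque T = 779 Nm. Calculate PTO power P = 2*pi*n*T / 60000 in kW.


P = 2*pi*n*T / 60000
  = 2*pi * 540 * 779 / 60000
  = 2643084.73 / 60000
  = 44.05 kW


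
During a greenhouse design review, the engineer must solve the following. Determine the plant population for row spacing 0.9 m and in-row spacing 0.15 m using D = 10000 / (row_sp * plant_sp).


D = 10000 / (row_sp * plant_sp)
  = 10000 / (0.9 * 0.15)
  = 10000 / 0.1350
  = 74074.07 plants/ha


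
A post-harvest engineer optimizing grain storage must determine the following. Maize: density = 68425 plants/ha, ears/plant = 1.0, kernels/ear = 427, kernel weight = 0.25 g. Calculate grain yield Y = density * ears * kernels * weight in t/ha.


Y = density * ears * kernels * kw
  = 68425 * 1.0 * 427 * 0.25 g/ha
  = 7304368.75 g/ha
  = 7304.37 kg/ha = 7.30 t/ha


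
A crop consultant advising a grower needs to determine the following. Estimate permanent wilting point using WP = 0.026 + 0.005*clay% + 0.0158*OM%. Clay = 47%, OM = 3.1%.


WP = 0.026 + 0.005*47 + 0.0158*3.1
   = 0.026 + 0.2350 + 0.0490
   = 0.3100


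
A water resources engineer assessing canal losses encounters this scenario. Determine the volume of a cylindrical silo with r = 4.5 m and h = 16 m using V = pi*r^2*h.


V = pi * r^2 * h
  = pi * 4.5^2 * 16
  = pi * 20.25 * 16
  = 1017.88 m^3


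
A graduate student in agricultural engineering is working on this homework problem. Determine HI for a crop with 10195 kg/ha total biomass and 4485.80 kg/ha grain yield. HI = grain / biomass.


HI = grain_yield / biomass
   = 4485.80 / 10195
   = 0.44


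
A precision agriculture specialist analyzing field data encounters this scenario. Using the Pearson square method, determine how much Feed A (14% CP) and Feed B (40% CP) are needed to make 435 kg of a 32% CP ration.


parts_A = CP_b - target = 40 - 32 = 8
parts_B = target - CP_a = 32 - 14 = 18
total_parts = 8 + 18 = 26
Feed A = 435 * 8 / 26 = 133.85 kg
Feed B = 435 * 18 / 26 = 301.15 kg

133.85 kg


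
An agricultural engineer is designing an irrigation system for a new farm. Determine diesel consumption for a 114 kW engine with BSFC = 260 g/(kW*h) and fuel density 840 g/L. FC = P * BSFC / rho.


FC = P * BSFC / rho_fuel
   = 114 * 260 / 840
   = 29640 / 840
   = 35.29 L/h


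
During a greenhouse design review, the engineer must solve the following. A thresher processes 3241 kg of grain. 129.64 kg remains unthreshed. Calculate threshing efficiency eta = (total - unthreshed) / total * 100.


eta = (total - unthreshed) / total * 100
    = (3241 - 129.64) / 3241 * 100
    = 3111.36 / 3241 * 100
    = 96%


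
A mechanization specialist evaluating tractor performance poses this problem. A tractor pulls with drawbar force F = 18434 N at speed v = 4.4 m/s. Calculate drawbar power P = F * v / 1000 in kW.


P = F * v / 1000
  = 18434 * 4.4 / 1000
  = 81109.60 / 1000
  = 81.11 kW


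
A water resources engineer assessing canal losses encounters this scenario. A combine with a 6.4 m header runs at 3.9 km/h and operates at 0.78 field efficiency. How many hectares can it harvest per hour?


C = w * v * eta_f / 10
  = 6.4 * 3.9 * 0.78 / 10
  = 19.47 / 10
  = 1.95 ha/h


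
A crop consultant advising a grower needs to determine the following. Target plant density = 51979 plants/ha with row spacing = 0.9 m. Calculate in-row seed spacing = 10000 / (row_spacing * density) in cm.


spacing = 10000 / (row_sp * density)
        = 10000 / (0.9 * 51979)
        = 10000 / 46781.10
        = 0.21376 m = 21.38 cm


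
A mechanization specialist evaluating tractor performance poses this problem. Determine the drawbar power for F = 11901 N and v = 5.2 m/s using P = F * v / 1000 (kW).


P = F * v / 1000
  = 11901 * 5.2 / 1000
  = 61885.20 / 1000
  = 61.89 kW


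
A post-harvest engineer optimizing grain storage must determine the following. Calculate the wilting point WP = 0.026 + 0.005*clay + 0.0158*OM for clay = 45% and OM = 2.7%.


WP = 0.026 + 0.005*45 + 0.0158*2.7
   = 0.026 + 0.2250 + 0.0427
   = 0.2937


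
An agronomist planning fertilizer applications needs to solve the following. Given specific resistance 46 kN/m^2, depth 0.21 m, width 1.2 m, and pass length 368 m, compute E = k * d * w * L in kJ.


E = k * d * w * L
  = 46 * 0.21 * 1.2 * 368
  = 4265.86 kJ


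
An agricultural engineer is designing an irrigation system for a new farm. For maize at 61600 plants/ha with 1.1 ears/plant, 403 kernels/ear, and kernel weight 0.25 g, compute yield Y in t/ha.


Y = density * ears * kernels * kw
  = 61600 * 1.1 * 403 * 0.25 g/ha
  = 6826820 g/ha
  = 6826.82 kg/ha = 6.83 t/ha


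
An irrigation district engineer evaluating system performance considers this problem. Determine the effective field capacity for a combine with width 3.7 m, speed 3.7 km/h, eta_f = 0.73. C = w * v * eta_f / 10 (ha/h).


C = w * v * eta_f / 10
  = 3.7 * 3.7 * 0.73 / 10
  = 9.99 / 10
  = 1.00 ha/h


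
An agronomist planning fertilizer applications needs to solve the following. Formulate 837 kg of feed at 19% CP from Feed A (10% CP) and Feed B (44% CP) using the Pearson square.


parts_A = CP_b - target = 44 - 19 = 25
parts_B = target - CP_a = 19 - 10 = 9
total_parts = 25 + 9 = 34
Feed A = 837 * 25 / 34 = 615.44 kg
Feed B = 837 * 9 / 34 = 221.56 kg

615.44 kg


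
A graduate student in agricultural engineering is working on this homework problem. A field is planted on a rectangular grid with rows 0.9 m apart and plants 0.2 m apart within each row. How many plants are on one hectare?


D = 10000 / (row_sp * plant_sp)
  = 10000 / (0.9 * 0.2)
  = 10000 / 0.1800
  = 55555.56 plants/ha


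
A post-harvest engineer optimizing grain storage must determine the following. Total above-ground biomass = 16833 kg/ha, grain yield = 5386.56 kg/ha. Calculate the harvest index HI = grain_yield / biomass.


HI = grain_yield / biomass
   = 5386.56 / 16833
   = 0.32


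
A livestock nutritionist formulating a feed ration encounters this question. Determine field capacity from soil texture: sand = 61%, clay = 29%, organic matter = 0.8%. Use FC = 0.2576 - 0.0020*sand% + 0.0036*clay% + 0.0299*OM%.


FC = 0.2576 - 0.0020*61 + 0.0036*29 + 0.0299*0.8
   = 0.2576 - 0.1220 + 0.1044 + 0.0239
   = 0.2639


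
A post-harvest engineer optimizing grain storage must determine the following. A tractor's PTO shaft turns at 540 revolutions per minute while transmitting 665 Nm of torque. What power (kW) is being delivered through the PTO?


P = 2*pi*n*T / 60000
  = 2*pi * 540 * 665 / 60000
  = 2256291.84 / 60000
  = 37.60 kW


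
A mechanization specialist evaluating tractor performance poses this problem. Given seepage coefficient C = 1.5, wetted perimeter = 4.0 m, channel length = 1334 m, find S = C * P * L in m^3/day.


S = C * P * L
  = 1.5 * 4.0 * 1334
  = 8004 m^3/day


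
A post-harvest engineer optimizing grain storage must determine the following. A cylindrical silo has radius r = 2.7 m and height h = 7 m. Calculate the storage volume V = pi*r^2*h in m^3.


V = pi * r^2 * h
  = pi * 2.7^2 * 7
  = pi * 7.29 * 7
  = 160.32 m^3


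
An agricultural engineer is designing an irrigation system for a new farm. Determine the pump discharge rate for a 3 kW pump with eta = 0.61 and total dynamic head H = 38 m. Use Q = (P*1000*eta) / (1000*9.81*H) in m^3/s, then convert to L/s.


Q = (P * 1000 * eta) / (rho * g * H)
  = (3 * 1000 * 0.61) / (1000 * 9.81 * 38)
  = 1830 / 372780
  = 0.00491 m^3/s = 4.91 L/s


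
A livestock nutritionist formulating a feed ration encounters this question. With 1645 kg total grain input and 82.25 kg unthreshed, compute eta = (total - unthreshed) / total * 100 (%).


eta = (total - unthreshed) / total * 100
    = (1645 - 82.25) / 1645 * 100
    = 1562.75 / 1645 * 100
    = 95%


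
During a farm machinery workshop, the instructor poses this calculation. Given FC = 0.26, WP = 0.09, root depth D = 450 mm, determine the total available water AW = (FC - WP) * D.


AW = (FC - WP) * D
   = (0.26 - 0.09) * 450
   = 0.17 * 450
   = 76.50 mm


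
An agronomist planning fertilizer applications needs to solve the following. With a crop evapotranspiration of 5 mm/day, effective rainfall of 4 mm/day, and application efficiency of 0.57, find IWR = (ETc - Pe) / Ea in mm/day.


IWR = (ETc - Pe) / Ea
    = (5 - 4) / 0.57
    = 1 / 0.57
    = 1.75 mm/day


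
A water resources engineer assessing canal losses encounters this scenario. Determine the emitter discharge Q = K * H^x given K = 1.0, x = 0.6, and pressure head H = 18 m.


Q = K * H^x
  = 1.0 * 18^0.6
  = 1.0 * 5.6645
  = 5.66 L/h


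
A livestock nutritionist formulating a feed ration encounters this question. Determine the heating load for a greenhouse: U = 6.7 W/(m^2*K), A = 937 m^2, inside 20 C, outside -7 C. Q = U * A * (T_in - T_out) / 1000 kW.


dT = 20 - (-7) = 27 K
Q = U * A * dT
  = 6.7 * 937 * 27
  = 169503.30 W = 169.50 kW


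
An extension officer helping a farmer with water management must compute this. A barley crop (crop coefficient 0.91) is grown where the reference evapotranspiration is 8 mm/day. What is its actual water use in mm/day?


ETc = Kc * ET0
    = 0.91 * 8
    = 7.28 mm/day


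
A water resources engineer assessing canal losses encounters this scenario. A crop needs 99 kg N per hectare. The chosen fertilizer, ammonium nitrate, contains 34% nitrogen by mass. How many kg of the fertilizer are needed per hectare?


Rate = N_required / (N_content / 100)
     = 99 / (34 / 100)
     = 99 / 0.34
     = 291.18 kg/ha


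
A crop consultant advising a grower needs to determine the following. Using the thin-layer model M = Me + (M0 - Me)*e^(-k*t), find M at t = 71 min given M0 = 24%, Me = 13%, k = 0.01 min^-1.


M = Me + (M0 - Me) * e^(-k*t)
  = 13 + (24 - 13) * e^(-0.01*71)
  = 13 + 11 * e^(-0.710)
  = 13 + 11 * 0.49164
  = 13 + 5.4081
  = 18.41%


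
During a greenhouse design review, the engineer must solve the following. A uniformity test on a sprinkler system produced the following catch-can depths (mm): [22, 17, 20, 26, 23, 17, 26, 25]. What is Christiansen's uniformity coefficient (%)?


xbar = 176 / 8 = 22
sum|xi - xbar| = 24
CU = 100 * (1 - 24 / (8 * 22))
   = 100 * (1 - 0.1364)
   = 86.36%


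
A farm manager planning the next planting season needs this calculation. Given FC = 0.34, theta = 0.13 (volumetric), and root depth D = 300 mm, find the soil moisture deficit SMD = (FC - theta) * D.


SMD = (FC - theta) * D
    = (0.34 - 0.13) * 300
    = 0.210 * 300
    = 63 mm


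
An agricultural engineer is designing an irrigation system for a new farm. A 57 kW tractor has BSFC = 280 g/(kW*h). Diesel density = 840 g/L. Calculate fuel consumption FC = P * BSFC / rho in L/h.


FC = P * BSFC / rho_fuel
   = 57 * 280 / 840
   = 15960 / 840
   = 19 L/h


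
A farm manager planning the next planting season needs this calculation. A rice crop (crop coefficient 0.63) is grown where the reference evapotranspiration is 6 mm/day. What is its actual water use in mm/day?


ETc = Kc * ET0
    = 0.63 * 6
    = 3.78 mm/day


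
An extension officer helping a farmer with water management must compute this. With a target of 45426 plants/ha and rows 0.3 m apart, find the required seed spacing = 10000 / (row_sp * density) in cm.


spacing = 10000 / (row_sp * density)
        = 10000 / (0.3 * 45426)
        = 10000 / 13627.80
        = 0.73379 m = 73.38 cm


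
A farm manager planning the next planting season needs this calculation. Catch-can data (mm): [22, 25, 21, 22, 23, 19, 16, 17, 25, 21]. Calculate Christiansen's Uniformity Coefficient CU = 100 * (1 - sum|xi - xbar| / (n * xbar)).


xbar = 211 / 10 = 21.100
sum|xi - xbar| = 23
CU = 100 * (1 - 23 / (10 * 21.100))
   = 100 * (1 - 0.1090)
   = 89.10%


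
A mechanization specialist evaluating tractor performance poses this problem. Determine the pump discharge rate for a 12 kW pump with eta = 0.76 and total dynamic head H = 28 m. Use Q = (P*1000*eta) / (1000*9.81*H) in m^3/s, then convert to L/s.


Q = (P * 1000 * eta) / (rho * g * H)
  = (12 * 1000 * 0.76) / (1000 * 9.81 * 28)
  = 9120 / 274680
  = 0.03320 m^3/s = 33.20 L/s


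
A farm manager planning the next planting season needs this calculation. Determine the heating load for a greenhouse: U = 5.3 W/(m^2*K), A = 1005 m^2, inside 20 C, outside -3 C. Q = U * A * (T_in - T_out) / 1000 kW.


dT = 20 - (-3) = 23 K
Q = U * A * dT
  = 5.3 * 1005 * 23
  = 122509.50 W = 122.51 kW


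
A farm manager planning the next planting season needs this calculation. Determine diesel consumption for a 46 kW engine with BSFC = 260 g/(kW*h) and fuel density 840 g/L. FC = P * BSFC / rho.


FC = P * BSFC / rho_fuel
   = 46 * 260 / 840
   = 11960 / 840
   = 14.24 L/h


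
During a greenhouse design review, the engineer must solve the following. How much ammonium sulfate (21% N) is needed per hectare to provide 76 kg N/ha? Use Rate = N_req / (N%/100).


Rate = N_required / (N_content / 100)
     = 76 / (21 / 100)
     = 76 / 0.21
     = 361.90 kg/ha


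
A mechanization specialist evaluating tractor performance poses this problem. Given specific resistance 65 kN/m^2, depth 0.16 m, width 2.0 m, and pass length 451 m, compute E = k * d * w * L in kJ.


E = k * d * w * L
  = 65 * 0.16 * 2.0 * 451
  = 9380.80 kJ


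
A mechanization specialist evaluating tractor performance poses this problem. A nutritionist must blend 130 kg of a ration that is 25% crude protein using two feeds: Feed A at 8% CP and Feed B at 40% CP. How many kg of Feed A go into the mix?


parts_A = CP_b - target = 40 - 25 = 15
parts_B = target - CP_a = 25 - 8 = 17
total_parts = 15 + 17 = 32
Feed A = 130 * 15 / 32 = 60.94 kg
Feed B = 130 * 17 / 32 = 69.06 kg

60.94 kg


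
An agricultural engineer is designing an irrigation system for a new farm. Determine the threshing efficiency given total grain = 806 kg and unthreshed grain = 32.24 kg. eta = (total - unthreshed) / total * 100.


eta = (total - unthreshed) / total * 100
    = (806 - 32.24) / 806 * 100
    = 773.76 / 806 * 100
    = 96%


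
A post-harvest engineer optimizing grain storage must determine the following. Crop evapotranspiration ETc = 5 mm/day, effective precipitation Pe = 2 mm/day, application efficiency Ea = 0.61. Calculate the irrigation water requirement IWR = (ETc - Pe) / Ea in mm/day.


IWR = (ETc - Pe) / Ea
    = (5 - 2) / 0.61
    = 3 / 0.61
    = 4.92 mm/day


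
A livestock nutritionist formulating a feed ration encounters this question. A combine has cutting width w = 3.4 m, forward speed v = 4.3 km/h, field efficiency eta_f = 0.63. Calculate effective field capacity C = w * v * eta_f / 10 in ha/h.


C = w * v * eta_f / 10
  = 3.4 * 4.3 * 0.63 / 10
  = 9.21 / 10
  = 0.92 ha/h


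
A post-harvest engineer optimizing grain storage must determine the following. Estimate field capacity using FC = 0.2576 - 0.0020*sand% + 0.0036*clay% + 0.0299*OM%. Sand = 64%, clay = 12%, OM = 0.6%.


FC = 0.2576 - 0.0020*64 + 0.0036*12 + 0.0299*0.6
   = 0.2576 - 0.1280 + 0.0432 + 0.0179
   = 0.1907


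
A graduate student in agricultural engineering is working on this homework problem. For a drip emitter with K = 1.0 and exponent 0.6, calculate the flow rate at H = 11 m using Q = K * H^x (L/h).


Q = K * H^x
  = 1.0 * 11^0.6
  = 1.0 * 4.2154
  = 4.22 L/h


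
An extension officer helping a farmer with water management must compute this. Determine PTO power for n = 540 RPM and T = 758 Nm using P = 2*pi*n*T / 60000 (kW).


P = 2*pi*n*T / 60000
  = 2*pi * 540 * 758 / 60000
  = 2571833.41 / 60000
  = 42.86 kW


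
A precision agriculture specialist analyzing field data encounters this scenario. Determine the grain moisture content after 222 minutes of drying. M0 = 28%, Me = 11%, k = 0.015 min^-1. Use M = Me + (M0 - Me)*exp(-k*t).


M = Me + (M0 - Me) * e^(-k*t)
  = 11 + (28 - 11) * e^(-0.015*222)
  = 11 + 17 * e^(-3.330)
  = 11 + 17 * 0.03579
  = 11 + 0.6085
  = 11.61%


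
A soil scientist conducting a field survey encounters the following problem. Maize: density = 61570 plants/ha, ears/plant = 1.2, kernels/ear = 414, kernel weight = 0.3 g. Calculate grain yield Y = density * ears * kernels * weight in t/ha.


Y = density * ears * kernels * kw
  = 61570 * 1.2 * 414 * 0.3 g/ha
  = 9176392.80 g/ha
  = 9176.39 kg/ha = 9.18 t/ha


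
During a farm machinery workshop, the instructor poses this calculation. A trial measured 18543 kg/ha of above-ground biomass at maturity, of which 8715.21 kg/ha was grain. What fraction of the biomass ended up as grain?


HI = grain_yield / biomass
   = 8715.21 / 18543
   = 0.47


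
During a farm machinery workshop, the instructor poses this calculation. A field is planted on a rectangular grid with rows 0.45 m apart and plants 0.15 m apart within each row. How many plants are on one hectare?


D = 10000 / (row_sp * plant_sp)
  = 10000 / (0.45 * 0.15)
  = 10000 / 0.0675
  = 148148.15 plants/ha


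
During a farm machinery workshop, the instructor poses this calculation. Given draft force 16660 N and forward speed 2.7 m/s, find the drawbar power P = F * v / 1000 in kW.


P = F * v / 1000
  = 16660 * 2.7 / 1000
  = 44982 / 1000
  = 44.98 kW


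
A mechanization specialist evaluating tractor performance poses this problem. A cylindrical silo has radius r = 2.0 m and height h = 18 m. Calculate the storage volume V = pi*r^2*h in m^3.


V = pi * r^2 * h
  = pi * 2.0^2 * 18
  = pi * 4 * 18
  = 226.19 m^3


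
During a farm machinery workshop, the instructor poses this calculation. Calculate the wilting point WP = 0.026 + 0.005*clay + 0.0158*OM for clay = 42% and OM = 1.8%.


WP = 0.026 + 0.005*42 + 0.0158*1.8
   = 0.026 + 0.2100 + 0.0284
   = 0.2644


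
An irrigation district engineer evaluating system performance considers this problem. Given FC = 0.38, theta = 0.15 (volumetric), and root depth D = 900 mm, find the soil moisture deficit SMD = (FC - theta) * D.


SMD = (FC - theta) * D
    = (0.38 - 0.15) * 900
    = 0.230 * 900
    = 207 mm


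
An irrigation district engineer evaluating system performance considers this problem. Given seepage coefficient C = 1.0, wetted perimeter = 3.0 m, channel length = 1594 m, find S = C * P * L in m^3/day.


S = C * P * L
  = 1.0 * 3.0 * 1594
  = 4782 m^3/day


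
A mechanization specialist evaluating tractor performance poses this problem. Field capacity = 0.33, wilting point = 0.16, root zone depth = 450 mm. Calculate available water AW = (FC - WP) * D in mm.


AW = (FC - WP) * D
   = (0.33 - 0.16) * 450
   = 0.17 * 450
   = 76.50 mm


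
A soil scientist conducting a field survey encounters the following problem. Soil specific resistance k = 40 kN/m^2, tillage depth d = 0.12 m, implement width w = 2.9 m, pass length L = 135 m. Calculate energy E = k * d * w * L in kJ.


E = k * d * w * L
  = 40 * 0.12 * 2.9 * 135
  = 1879.20 kJ


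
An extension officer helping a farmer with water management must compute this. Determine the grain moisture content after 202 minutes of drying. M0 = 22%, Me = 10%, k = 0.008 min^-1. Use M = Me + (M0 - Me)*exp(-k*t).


M = Me + (M0 - Me) * e^(-k*t)
  = 10 + (22 - 10) * e^(-0.008*202)
  = 10 + 12 * e^(-1.616)
  = 10 + 12 * 0.19869
  = 10 + 2.3843
  = 12.38%


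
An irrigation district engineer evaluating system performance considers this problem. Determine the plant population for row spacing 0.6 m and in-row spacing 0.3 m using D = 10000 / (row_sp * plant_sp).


D = 10000 / (row_sp * plant_sp)
  = 10000 / (0.6 * 0.3)
  = 10000 / 0.1800
  = 55555.56 plants/ha


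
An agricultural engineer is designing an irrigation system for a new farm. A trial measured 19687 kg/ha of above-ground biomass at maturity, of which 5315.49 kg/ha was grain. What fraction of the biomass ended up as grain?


HI = grain_yield / biomass
   = 5315.49 / 19687
   = 0.27


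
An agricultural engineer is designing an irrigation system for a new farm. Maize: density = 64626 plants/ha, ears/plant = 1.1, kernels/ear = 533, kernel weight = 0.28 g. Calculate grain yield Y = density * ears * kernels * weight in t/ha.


Y = density * ears * kernels * kw
  = 64626 * 1.1 * 533 * 0.28 g/ha
  = 10609262.66 g/ha
  = 10609.26 kg/ha = 10.61 t/ha


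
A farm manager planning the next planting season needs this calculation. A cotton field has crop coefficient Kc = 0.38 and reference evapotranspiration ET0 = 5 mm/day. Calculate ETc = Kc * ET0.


ETc = Kc * ET0
    = 0.38 * 5
    = 1.90 mm/day


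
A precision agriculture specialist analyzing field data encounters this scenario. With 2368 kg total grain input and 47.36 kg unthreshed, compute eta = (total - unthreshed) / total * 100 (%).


eta = (total - unthreshed) / total * 100
    = (2368 - 47.36) / 2368 * 100
    = 2320.64 / 2368 * 100
    = 98%


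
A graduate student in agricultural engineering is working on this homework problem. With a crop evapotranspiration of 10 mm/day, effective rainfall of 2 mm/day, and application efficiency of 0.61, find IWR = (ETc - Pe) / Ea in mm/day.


IWR = (ETc - Pe) / Ea
    = (10 - 2) / 0.61
    = 8 / 0.61
    = 13.11 mm/day


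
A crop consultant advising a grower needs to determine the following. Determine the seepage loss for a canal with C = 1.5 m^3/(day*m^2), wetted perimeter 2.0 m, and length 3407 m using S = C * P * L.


S = C * P * L
  = 1.5 * 2.0 * 3407
  = 10221 m^3/day


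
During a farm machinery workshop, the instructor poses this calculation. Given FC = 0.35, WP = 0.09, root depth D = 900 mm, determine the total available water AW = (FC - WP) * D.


AW = (FC - WP) * D
   = (0.35 - 0.09) * 900
   = 0.26 * 900
   = 234 mm


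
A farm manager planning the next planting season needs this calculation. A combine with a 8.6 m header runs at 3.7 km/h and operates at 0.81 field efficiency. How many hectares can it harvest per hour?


C = w * v * eta_f / 10
  = 8.6 * 3.7 * 0.81 / 10
  = 25.77 / 10
  = 2.58 ha/h


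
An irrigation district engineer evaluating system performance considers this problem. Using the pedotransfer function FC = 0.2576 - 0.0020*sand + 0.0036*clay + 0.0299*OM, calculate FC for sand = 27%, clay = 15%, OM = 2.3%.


FC = 0.2576 - 0.0020*27 + 0.0036*15 + 0.0299*2.3
   = 0.2576 - 0.0540 + 0.0540 + 0.0688
   = 0.3264


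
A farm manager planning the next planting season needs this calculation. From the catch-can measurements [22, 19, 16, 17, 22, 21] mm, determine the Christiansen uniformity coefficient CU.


xbar = 117 / 6 = 19.500
sum|xi - xbar| = 13
CU = 100 * (1 - 13 / (6 * 19.500))
   = 100 * (1 - 0.1111)
   = 88.89%


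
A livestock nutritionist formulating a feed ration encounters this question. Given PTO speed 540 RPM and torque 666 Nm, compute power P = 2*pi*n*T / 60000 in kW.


P = 2*pi*n*T / 60000
  = 2*pi * 540 * 666 / 60000
  = 2259684.76 / 60000
  = 37.66 kW


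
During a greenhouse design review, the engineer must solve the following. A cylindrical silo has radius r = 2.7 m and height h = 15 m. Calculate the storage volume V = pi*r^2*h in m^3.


V = pi * r^2 * h
  = pi * 2.7^2 * 15
  = pi * 7.29 * 15
  = 343.53 m^3


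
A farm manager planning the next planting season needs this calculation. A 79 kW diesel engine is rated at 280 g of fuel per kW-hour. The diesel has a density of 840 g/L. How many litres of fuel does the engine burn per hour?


FC = P * BSFC / rho_fuel
   = 79 * 280 / 840
   = 22120 / 840
   = 26.33 L/h


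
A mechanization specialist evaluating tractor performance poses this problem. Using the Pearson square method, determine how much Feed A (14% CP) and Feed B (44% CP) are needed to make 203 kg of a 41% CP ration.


parts_A = CP_b - target = 44 - 41 = 3
parts_B = target - CP_a = 41 - 14 = 27
total_parts = 3 + 27 = 30
Feed A = 203 * 3 / 30 = 20.30 kg
Feed B = 203 * 27 / 30 = 182.70 kg

20.30 kg


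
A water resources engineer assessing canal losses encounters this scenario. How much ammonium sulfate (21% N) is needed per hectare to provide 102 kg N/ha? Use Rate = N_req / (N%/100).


Rate = N_required / (N_content / 100)
     = 102 / (21 / 100)
     = 102 / 0.21
     = 485.71 kg/ha


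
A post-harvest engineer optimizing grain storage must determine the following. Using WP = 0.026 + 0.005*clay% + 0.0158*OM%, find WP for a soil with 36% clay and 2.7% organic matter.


WP = 0.026 + 0.005*36 + 0.0158*2.7
   = 0.026 + 0.1800 + 0.0427
   = 0.2487


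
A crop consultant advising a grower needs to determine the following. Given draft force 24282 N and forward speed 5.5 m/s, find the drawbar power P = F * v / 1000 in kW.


P = F * v / 1000
  = 24282 * 5.5 / 1000
  = 133551 / 1000
  = 133.55 kW


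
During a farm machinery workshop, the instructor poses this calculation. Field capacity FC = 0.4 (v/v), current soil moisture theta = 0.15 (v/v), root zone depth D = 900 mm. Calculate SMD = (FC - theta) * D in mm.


SMD = (FC - theta) * D
    = (0.4 - 0.15) * 900
    = 0.250 * 900
    = 225 mm


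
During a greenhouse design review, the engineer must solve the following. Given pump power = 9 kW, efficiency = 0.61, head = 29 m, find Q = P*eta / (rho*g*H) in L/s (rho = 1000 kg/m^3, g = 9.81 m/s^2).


Q = (P * 1000 * eta) / (rho * g * H)
  = (9 * 1000 * 0.61) / (1000 * 9.81 * 29)
  = 5490 / 284490
  = 0.01930 m^3/s = 19.30 L/s


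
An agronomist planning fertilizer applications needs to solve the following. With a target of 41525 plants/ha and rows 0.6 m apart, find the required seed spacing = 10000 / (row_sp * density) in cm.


spacing = 10000 / (row_sp * density)
        = 10000 / (0.6 * 41525)
        = 10000 / 24915
        = 0.40136 m = 40.14 cm


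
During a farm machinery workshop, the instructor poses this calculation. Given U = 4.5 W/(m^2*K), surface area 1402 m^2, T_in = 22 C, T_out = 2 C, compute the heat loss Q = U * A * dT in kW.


dT = 22 - (2) = 20 K
Q = U * A * dT
  = 4.5 * 1402 * 20
  = 126180 W = 126.18 kW


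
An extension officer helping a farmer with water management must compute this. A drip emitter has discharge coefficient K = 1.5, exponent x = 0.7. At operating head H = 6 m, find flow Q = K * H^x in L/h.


Q = K * H^x
  = 1.5 * 6^0.7
  = 1.5 * 3.5051
  = 5.26 L/h


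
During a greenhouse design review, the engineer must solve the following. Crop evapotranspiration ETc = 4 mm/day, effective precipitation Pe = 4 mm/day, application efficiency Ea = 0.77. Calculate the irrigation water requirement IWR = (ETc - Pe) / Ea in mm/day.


IWR = (ETc - Pe) / Ea
    = (4 - 4) / 0.77
    = 0 / 0.77
    = 0 mm/day


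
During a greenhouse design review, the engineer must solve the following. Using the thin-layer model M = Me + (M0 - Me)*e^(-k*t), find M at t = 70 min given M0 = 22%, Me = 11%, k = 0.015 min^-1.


M = Me + (M0 - Me) * e^(-k*t)
  = 11 + (22 - 11) * e^(-0.015*70)
  = 11 + 11 * e^(-1.050)
  = 11 + 11 * 0.34994
  = 11 + 3.8493
  = 14.85%


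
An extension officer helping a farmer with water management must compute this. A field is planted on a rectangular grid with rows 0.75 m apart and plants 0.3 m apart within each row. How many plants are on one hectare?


D = 10000 / (row_sp * plant_sp)
  = 10000 / (0.75 * 0.3)
  = 10000 / 0.2250
  = 44444.44 plants/ha


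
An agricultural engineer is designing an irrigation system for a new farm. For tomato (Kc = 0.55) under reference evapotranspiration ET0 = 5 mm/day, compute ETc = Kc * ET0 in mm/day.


ETc = Kc * ET0
    = 0.55 * 5
    = 2.75 mm/day


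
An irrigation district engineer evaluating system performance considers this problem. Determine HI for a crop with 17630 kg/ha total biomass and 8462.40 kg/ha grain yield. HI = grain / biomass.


HI = grain_yield / biomass
   = 8462.40 / 17630
   = 0.48


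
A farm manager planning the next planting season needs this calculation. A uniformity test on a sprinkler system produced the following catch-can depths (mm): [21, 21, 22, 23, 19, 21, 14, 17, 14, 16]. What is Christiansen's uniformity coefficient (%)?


xbar = 188 / 10 = 18.800
sum|xi - xbar| = 28.400
CU = 100 * (1 - 28.400 / (10 * 18.800))
   = 100 * (1 - 0.1511)
   = 84.89%


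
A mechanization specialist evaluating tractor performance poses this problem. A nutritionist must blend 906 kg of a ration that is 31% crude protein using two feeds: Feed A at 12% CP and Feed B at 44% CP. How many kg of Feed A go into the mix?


parts_A = CP_b - target = 44 - 31 = 13
parts_B = target - CP_a = 31 - 12 = 19
total_parts = 13 + 19 = 32
Feed A = 906 * 13 / 32 = 368.06 kg
Feed B = 906 * 19 / 32 = 537.94 kg

368.06 kg


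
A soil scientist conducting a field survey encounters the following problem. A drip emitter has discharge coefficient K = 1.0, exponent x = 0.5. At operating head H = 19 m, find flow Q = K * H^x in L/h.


Q = K * H^x
  = 1.0 * 19^0.5
  = 1.0 * 4.3589
  = 4.36 L/h


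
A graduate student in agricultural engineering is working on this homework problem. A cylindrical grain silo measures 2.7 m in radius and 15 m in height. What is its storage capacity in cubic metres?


V = pi * r^2 * h
  = pi * 2.7^2 * 15
  = pi * 7.29 * 15
  = 343.53 m^3


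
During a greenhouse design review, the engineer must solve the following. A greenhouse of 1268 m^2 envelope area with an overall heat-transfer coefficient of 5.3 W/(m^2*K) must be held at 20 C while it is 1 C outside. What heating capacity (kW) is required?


dT = 20 - (1) = 19 K
Q = U * A * dT
  = 5.3 * 1268 * 19
  = 127687.60 W = 127.69 kW


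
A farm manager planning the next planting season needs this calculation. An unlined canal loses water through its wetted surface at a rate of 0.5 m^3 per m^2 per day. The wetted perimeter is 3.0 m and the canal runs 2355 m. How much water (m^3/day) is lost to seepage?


S = C * P * L
  = 0.5 * 3.0 * 2355
  = 3532.50 m^3/day


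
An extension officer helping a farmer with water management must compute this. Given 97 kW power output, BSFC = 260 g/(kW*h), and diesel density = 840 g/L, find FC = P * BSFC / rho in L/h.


FC = P * BSFC / rho_fuel
   = 97 * 260 / 840
   = 25220 / 840
   = 30.02 L/h


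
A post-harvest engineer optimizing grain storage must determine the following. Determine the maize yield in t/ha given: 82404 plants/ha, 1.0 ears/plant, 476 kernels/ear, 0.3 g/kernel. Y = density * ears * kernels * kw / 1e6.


Y = density * ears * kernels * kw
  = 82404 * 1.0 * 476 * 0.3 g/ha
  = 11767291.20 g/ha
  = 11767.29 kg/ha = 11.77 t/ha


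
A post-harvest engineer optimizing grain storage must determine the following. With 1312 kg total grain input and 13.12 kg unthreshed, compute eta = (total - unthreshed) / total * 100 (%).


eta = (total - unthreshed) / total * 100
    = (1312 - 13.12) / 1312 * 100
    = 1298.88 / 1312 * 100
    = 99%


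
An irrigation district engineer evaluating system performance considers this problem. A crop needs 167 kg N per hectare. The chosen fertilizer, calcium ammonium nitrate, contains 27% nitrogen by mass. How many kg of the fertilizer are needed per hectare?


Rate = N_required / (N_content / 100)
     = 167 / (27 / 100)
     = 167 / 0.27
     = 618.52 kg/ha


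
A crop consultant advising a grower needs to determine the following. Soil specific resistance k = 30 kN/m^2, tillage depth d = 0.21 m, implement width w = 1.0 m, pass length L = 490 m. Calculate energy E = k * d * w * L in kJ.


E = k * d * w * L
  = 30 * 0.21 * 1.0 * 490
  = 3087 kJ


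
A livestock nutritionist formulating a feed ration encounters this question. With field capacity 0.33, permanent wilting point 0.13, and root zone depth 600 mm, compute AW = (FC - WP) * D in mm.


AW = (FC - WP) * D
   = (0.33 - 0.13) * 600
   = 0.20 * 600
   = 120 mm


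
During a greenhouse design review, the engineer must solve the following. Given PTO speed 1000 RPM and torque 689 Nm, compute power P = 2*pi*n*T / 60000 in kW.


P = 2*pi*n*T / 60000
  = 2*pi * 1000 * 689 / 60000
  = 4329114.68 / 60000
  = 72.15 kW


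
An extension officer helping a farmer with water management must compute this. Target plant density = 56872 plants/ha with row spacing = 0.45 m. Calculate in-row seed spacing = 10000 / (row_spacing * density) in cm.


spacing = 10000 / (row_sp * density)
        = 10000 / (0.45 * 56872)
        = 10000 / 25592.40
        = 0.39074 m = 39.07 cm


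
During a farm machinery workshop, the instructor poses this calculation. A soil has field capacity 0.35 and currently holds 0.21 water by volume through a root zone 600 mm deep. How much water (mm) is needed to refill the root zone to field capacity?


SMD = (FC - theta) * D
    = (0.35 - 0.21) * 600
    = 0.140 * 600
    = 84 mm


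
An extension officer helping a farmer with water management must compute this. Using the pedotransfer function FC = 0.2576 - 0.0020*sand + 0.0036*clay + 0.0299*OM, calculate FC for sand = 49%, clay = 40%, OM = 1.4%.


FC = 0.2576 - 0.0020*49 + 0.0036*40 + 0.0299*1.4
   = 0.2576 - 0.0980 + 0.1440 + 0.0419
   = 0.3455


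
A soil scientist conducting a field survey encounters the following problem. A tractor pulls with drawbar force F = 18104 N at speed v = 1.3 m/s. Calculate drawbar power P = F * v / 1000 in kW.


P = F * v / 1000
  = 18104 * 1.3 / 1000
  = 23535.20 / 1000
  = 23.54 kW


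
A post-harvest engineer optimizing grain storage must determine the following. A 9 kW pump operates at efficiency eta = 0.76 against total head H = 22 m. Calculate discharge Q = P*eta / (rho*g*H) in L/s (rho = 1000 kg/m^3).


Q = (P * 1000 * eta) / (rho * g * H)
  = (9 * 1000 * 0.76) / (1000 * 9.81 * 22)
  = 6840 / 215820
  = 0.03169 m^3/s = 31.69 L/s


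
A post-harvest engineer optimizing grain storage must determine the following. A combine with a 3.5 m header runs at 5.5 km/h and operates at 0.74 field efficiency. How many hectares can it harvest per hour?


C = w * v * eta_f / 10
  = 3.5 * 5.5 * 0.74 / 10
  = 14.25 / 10
  = 1.42 ha/h


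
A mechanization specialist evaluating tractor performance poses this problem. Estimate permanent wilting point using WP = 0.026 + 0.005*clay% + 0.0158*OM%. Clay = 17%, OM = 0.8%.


WP = 0.026 + 0.005*17 + 0.0158*0.8
   = 0.026 + 0.0850 + 0.0126
   = 0.1236


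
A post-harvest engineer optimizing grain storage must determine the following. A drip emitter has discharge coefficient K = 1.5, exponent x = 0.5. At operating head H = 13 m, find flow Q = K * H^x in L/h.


Q = K * H^x
  = 1.5 * 13^0.5
  = 1.5 * 3.6056
  = 5.41 L/h


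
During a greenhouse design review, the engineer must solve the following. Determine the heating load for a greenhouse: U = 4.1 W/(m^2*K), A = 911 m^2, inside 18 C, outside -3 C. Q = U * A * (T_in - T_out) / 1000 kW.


dT = 18 - (-3) = 21 K
Q = U * A * dT
  = 4.1 * 911 * 21
  = 78437.10 W = 78.44 kW


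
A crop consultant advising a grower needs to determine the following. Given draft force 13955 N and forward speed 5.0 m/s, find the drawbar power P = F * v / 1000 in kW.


P = F * v / 1000
  = 13955 * 5.0 / 1000
  = 69775 / 1000
  = 69.78 kW


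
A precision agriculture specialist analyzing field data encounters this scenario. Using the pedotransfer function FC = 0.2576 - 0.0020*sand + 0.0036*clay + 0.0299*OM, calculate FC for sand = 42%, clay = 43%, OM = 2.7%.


FC = 0.2576 - 0.0020*42 + 0.0036*43 + 0.0299*2.7
   = 0.2576 - 0.0840 + 0.1548 + 0.0807
   = 0.4091


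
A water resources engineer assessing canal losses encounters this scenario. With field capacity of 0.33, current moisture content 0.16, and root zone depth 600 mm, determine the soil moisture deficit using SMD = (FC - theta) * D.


SMD = (FC - theta) * D
    = (0.33 - 0.16) * 600
    = 0.170 * 600
    = 102 mm


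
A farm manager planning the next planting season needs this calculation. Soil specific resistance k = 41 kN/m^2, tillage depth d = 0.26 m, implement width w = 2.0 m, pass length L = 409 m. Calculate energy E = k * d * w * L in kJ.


E = k * d * w * L
  = 41 * 0.26 * 2.0 * 409
  = 8719.88 kJ


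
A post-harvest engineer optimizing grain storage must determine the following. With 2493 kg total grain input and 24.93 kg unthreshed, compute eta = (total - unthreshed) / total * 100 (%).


eta = (total - unthreshed) / total * 100
    = (2493 - 24.93) / 2493 * 100
    = 2468.07 / 2493 * 100
    = 99%
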